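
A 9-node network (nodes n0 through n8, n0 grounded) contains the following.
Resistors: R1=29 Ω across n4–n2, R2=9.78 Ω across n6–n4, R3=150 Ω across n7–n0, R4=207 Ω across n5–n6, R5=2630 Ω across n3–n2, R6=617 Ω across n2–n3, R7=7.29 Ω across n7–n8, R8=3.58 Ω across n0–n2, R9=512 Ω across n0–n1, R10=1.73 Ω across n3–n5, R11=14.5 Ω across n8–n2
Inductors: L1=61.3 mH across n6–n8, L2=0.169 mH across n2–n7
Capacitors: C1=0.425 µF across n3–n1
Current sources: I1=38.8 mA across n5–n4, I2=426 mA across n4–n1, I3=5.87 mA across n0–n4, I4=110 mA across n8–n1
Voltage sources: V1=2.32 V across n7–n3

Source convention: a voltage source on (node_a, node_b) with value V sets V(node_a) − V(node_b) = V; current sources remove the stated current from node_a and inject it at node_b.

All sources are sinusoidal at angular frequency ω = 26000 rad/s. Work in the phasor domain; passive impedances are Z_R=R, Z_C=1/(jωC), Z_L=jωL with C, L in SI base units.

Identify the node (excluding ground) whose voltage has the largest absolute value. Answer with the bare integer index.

Element admittances at ω=26000 rad/s:
  Y(R1) = 0.03448+0.000j S between n4,n2
  Y(R2) = 0.1022+0.000j S between n6,n4
  Y(R3) = 0.006667+0.000j S between n7,n0
  Y(R4) = 0.004831+0.000j S between n5,n6
  Y(R5) = 0.0003802+0.000j S between n3,n2
  Y(L1) = 0.000-0.0006274j S between n6,n8
  Y(R6) = 0.001621+0.000j S between n2,n3
  Y(L2) = 0.000-0.2276j S between n2,n7
  Y(R7) = 0.1372+0.000j S between n7,n8
  Y(C1) = 0.000+0.01105j S between n3,n1
  Y(R8) = 0.2793+0.000j S between n0,n2
  I1: injects 0.0388 A into n4 (from n5)
  Y(R9) = 0.001953+0.000j S between n0,n1
  I2: injects 0.426 A into n1 (from n4)
  Y(R10) = 0.5780+0.000j S between n3,n5
  Y(R11) = 0.06897+0.000j S between n8,n2
  I3: injects 0.00587 A into n4 (from n0)
  I4: injects 0.11 A into n1 (from n8)
  V1: constraint V(n7)−V(n3) = 2.32
Assemble and solve the 9×9 MNA system:
  V(n1)=5.746-45.55j  V(n2)=-0.01951+0.2721j  V(n3)=-2.305+1.943j  V(n4)=-10.04+0.3273j  V(n5)=-2.433+1.929j  V(n6)=-9.692+0.3459j  V(n7)=0.01483+1.943j  V(n8)=-0.5335+1.412j
  i(V1)=-0.4555-0.07797j

1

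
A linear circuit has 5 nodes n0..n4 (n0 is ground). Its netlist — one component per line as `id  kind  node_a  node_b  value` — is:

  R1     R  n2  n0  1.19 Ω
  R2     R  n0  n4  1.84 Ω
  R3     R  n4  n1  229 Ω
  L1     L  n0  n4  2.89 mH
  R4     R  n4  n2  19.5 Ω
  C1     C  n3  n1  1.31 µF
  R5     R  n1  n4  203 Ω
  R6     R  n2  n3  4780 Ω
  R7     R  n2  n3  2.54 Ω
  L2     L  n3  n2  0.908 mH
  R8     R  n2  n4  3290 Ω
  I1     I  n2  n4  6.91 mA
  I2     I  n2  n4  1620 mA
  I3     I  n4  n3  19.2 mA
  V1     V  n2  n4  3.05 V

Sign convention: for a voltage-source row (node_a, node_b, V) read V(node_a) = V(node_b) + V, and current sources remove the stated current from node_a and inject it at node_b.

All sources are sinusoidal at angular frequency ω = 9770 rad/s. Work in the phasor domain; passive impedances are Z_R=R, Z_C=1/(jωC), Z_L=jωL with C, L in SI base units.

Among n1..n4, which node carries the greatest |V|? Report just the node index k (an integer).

4

MNA unknowns: 4 node voltages V₁..V_4 plus 1 source current (V1)
R1: Y=0.8403+0.000j on G[2,0]
R2: Y=0.5435+0.000j on G[0,4]
R3: Y=0.004367+0.000j on G[4,1]
L1: Y=0.000-0.03542j on G[0,4]
R4: Y=0.05128+0.000j on G[4,2]
C1: Y=0.000+0.01280j on G[3,1]
R5: Y=0.004926+0.000j on G[1,4]
R6: Y=0.0002092+0.000j on G[2,3]
R7: Y=0.3937+0.000j on G[2,3]
L2: Y=0.000-0.1127j on G[3,2]
R8: Y=0.0003040+0.000j on G[2,4]
I1: z[2]−=0.00691, z[4]+=0.00691
I2: z[2]−=1.62, z[4]+=1.62
I3: z[4]−=0.0192, z[3]+=0.0192
V1: row V2−V4=3.05, i_V1 at 2,4
solve → V1=0.1675+1.387j, V2=1.199-0.04737j, V3=1.209-0.07836j, V4=-1.851-0.04737j
aux → i_V1=-2.791+0.02648j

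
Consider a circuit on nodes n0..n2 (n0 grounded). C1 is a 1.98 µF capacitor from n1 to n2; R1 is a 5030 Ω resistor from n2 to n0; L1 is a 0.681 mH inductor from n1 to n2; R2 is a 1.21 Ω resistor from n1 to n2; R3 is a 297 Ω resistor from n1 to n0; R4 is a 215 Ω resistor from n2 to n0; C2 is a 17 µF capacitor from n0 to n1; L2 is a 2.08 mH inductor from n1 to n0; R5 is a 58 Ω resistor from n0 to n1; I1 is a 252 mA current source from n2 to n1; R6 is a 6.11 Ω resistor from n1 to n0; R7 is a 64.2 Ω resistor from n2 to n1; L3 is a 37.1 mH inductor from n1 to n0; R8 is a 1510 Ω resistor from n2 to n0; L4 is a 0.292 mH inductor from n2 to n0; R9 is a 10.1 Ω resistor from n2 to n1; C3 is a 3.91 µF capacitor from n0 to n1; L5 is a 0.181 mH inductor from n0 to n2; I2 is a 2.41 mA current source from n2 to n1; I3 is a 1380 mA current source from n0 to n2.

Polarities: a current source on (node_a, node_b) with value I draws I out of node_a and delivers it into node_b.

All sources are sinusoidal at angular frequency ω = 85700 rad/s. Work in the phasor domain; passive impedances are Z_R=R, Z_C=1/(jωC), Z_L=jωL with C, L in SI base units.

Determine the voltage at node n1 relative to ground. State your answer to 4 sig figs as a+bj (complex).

0.1695-0.7999j V

Apply KCL at each of the 2 non-ground nodes and solve the resulting linear system.
Node n1: branches {C1, L1, R2, R3, C2, L2, R5, I1, R6, R7, L3, R9, C3, I2} → V_1 = 0.1695-0.7999j
Node n2: branches {C1, R1, L1, R2, R4, I1, R7, R8, L4, R9, L5, I2, I3} → V_2 = 1.444-0.8413j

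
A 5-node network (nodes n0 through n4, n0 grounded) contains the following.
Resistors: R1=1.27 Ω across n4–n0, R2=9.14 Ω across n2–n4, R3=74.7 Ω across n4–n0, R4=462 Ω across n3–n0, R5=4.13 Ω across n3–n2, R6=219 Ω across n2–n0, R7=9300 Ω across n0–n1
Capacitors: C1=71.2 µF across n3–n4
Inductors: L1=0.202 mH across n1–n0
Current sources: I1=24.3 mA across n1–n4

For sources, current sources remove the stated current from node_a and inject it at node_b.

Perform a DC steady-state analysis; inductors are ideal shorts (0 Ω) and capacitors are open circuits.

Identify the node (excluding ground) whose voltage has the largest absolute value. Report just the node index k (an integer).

MNA unknowns: 4 node voltages V₁..V_4 plus 1 source current (L1)
R1: Y=0.7874 on G[4,0]
R2: Y=0.1094 on G[2,4]
C1: Y=0.000 on G[3,4]
R3: Y=0.01339 on G[4,0]
R4: Y=0.002165 on G[3,0]
R5: Y=0.2421 on G[3,2]
L1: row V1−V0=0, i_L1 at 1,0
R6: Y=0.004566 on G[2,0]
R7: Y=0.0001075 on G[0,1]
I1: z[1]−=0.0243, z[4]+=0.0243
solve → V1=0.000, V2=0.02837, V3=0.02812, V4=0.03011
aux → i_L1=-0.02430

4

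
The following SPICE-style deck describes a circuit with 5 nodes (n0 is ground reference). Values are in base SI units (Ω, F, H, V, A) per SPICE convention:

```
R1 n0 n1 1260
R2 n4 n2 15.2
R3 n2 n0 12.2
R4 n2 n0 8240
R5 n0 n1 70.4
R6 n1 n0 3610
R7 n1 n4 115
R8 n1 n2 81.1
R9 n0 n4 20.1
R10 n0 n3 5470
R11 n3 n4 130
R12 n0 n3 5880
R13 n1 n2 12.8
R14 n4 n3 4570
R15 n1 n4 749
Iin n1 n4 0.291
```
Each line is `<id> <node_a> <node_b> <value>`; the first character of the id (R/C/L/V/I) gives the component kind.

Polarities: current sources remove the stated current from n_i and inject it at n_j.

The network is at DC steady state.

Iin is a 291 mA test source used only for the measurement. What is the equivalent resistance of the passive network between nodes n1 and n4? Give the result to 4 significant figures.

R_eq = 15.79 Ω

Apply KCL at each of the 4 non-ground nodes and solve the resulting linear system.
Node n1: branches {R1, R5, R6, R7, R8, R13, R15, Iin} → V_1 = -2.804
Node n2: branches {R2, R3, R4, R8, R13} → V_2 = -0.5703
Node n3: branches {R10, R11, R12, R14} → V_3 = 1.713
Node n4: branches {R2, R7, R9, R11, R14, R15, Iin} → V_4 = 1.790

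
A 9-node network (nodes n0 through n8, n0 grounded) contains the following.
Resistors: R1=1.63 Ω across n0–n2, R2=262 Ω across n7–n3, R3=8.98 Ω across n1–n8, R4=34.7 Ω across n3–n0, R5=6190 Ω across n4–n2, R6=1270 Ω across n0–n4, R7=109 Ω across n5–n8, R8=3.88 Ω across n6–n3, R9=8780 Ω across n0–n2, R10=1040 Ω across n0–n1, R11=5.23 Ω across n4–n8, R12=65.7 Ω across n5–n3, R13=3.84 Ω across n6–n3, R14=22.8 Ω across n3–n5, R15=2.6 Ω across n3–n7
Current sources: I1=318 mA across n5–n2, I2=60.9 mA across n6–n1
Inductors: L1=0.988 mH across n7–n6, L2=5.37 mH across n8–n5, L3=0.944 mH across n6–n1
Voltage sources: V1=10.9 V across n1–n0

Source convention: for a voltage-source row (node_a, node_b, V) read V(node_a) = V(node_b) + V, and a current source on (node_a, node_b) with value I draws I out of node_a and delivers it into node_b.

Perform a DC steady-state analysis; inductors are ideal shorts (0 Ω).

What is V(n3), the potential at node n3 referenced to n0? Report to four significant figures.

10.46 V

MNA unknowns: 8 node voltages V₁..V_8 plus 4 source currents (L1, L2, L3, V1)
R1: Y=0.6135 on G[0,2]
R2: Y=0.003817 on G[7,3]
I1: z[5]−=0.318, z[2]+=0.318
I2: z[6]−=0.0609, z[1]+=0.0609
R3: Y=0.1114 on G[1,8]
R4: Y=0.02882 on G[3,0]
R5: Y=0.0001616 on G[4,2]
R6: Y=0.0007874 on G[0,4]
R7: Y=0.009174 on G[5,8]
R8: Y=0.2577 on G[6,3]
R9: Y=0.0001139 on G[0,2]
L1: row V7−V6=0, i_L1 at 7,6
L2: row V8−V5=0, i_L2 at 8,5
L3: row V6−V1=0, i_L3 at 6,1
R10: Y=0.0009615 on G[0,1]
R11: Y=0.1912 on G[4,8]
R12: Y=0.01522 on G[5,3]
R13: Y=0.2604 on G[6,3]
R14: Y=0.04386 on G[3,5]
R15: Y=0.3846 on G[3,7]
V1: row V1−V0=10.9, i_V1 at 1,0
solve → V1=10.90, V2=0.5204, V3=10.46, V4=8.791, V5=8.834, V6=10.90, V7=10.90, V8=8.834
aux → i_L1=-0.1704, i_L2=0.2218, i_L3=-0.4585, i_V1=-0.6382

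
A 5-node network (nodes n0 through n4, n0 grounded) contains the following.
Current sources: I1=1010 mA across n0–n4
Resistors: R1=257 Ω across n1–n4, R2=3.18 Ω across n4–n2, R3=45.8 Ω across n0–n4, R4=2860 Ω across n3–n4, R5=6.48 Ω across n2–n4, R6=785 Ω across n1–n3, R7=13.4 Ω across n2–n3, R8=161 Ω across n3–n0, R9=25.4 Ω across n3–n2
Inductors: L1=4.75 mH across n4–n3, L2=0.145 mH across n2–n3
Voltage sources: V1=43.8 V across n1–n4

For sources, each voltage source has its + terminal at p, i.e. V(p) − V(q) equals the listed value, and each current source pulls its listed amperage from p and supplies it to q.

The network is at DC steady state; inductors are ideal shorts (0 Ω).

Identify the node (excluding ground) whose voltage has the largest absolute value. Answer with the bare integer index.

MNA unknowns: 4 node voltages V₁..V_4 plus 3 source currents (L1, L2, V1)
I1: z[0]−=1.01, z[4]+=1.01
R1: Y=0.003891 on G[1,4]
R2: Y=0.3145 on G[4,2]
R3: Y=0.02183 on G[0,4]
L1: row V4−V3=0, i_L1 at 4,3
R4: Y=0.0003497 on G[3,4]
L2: row V2−V3=0, i_L2 at 2,3
R5: Y=0.1543 on G[2,4]
R6: Y=0.001274 on G[1,3]
R7: Y=0.07463 on G[2,3]
R8: Y=0.006211 on G[3,0]
R9: Y=0.03937 on G[3,2]
V1: row V1−V4=43.8, i_V1 at 1,4
solve → V1=79.81, V2=36.01, V3=36.01, V4=36.01
aux → i_L1=0.1679, i_L2=0.000, i_V1=-0.2262

1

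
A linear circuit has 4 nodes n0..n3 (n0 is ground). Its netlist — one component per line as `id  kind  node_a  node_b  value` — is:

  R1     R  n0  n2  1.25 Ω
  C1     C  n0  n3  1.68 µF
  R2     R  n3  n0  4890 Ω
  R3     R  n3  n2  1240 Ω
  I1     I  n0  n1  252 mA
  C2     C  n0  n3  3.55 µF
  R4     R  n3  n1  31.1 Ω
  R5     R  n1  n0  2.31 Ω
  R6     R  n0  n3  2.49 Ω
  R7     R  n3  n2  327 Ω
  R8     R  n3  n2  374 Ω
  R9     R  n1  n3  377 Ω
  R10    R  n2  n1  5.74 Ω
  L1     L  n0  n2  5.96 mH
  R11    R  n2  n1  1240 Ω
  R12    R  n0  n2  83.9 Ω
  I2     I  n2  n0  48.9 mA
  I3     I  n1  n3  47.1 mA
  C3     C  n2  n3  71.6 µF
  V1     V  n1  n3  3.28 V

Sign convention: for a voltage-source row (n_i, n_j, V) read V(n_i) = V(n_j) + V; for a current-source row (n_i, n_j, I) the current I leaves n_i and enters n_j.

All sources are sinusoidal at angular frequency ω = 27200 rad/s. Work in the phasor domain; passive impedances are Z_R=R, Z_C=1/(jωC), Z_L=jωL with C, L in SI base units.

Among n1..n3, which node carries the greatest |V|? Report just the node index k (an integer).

Apply KCL at each of the 3 non-ground nodes and solve the resulting linear system.
Node n1: branches {I1, R4, R5, R9, R10, R11, I3, V1} → V_1 = 2.505+0.3241j
Node n2: branches {R1, R3, R7, R8, R10, L1, R11, R12, I2, C3} → V_2 = -0.6436-0.2023j
Node n3: branches {C1, R2, R3, C2, R4, R6, R7, R8, R9, I3, C3, V1} → V_3 = -0.7750+0.3241j
Source currents: i(V1)=-1.545-0.2324j

1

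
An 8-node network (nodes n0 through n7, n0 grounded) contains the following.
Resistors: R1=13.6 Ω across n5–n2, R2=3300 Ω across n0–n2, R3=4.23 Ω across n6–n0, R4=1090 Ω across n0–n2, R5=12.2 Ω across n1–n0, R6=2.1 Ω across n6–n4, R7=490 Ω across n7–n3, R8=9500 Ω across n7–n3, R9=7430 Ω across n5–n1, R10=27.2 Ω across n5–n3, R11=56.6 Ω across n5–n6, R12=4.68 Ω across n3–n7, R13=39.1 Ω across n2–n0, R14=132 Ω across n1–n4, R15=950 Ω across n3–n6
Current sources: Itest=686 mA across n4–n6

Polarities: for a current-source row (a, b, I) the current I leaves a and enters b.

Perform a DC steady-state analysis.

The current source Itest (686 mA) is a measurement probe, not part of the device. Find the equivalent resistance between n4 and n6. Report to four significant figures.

Element admittances at DC:
  Y(R1) = 0.07353 S between n5,n2
  Y(R2) = 0.0003030 S between n0,n2
  Y(R3) = 0.2364 S between n6,n0
  Y(R4) = 0.0009174 S between n0,n2
  Y(R5) = 0.08197 S between n1,n0
  Y(R6) = 0.4762 S between n6,n4
  Y(R7) = 0.002041 S between n7,n3
  Y(R8) = 0.0001053 S between n7,n3
  Y(R9) = 0.0001346 S between n5,n1
  Y(R10) = 0.03676 S between n5,n3
  Y(R11) = 0.01767 S between n5,n6
  Y(R12) = 0.2137 S between n3,n7
  Y(R13) = 0.02558 S between n2,n0
  Y(R14) = 0.007576 S between n1,n4
  Y(R15) = 0.001053 S between n3,n6
  Itest: injects 0.686 A into n6 (from n4)
Assemble and solve the 7×7 MNA system:
  V(n1)=-0.1167  V(n2)=0.01356  V(n3)=0.01907  V(n4)=-1.382  V(n5)=0.01850  V(n6)=0.03892  V(n7)=0.01907

R_eq = 2.071 Ω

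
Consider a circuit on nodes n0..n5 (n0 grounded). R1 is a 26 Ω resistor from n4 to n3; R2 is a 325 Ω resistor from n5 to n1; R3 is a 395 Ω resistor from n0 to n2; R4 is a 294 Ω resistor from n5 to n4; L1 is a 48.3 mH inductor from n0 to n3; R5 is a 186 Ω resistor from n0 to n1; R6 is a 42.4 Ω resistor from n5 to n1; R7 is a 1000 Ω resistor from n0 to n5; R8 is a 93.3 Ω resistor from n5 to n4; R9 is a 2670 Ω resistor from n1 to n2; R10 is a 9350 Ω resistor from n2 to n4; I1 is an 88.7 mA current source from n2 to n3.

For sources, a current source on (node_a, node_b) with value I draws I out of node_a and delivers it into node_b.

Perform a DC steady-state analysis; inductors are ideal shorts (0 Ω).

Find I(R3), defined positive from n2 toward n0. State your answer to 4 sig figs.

-0.07481 A

MNA unknowns: 5 node voltages V₁..V_5 plus 1 source current (L1)
R1: Y=0.03846 on G[4,3]
R2: Y=0.003077 on G[5,1]
R3: Y=0.002532 on G[0,2]
R4: Y=0.003401 on G[5,4]
L1: row V0−V3=0, i_L1 at 0,3
R5: Y=0.005376 on G[0,1]
R6: Y=0.02358 on G[5,1]
R7: Y=0.001000 on G[0,5]
R8: Y=0.01072 on G[5,4]
R9: Y=0.0003745 on G[1,2]
R10: Y=0.0001070 on G[2,4]
I1: z[2]−=0.0887, z[3]+=0.0887
solve → V1=-0.8510, V2=-29.55, V3=0.000, V4=-0.2260, V5=-0.6194
aux → i_L1=-0.08001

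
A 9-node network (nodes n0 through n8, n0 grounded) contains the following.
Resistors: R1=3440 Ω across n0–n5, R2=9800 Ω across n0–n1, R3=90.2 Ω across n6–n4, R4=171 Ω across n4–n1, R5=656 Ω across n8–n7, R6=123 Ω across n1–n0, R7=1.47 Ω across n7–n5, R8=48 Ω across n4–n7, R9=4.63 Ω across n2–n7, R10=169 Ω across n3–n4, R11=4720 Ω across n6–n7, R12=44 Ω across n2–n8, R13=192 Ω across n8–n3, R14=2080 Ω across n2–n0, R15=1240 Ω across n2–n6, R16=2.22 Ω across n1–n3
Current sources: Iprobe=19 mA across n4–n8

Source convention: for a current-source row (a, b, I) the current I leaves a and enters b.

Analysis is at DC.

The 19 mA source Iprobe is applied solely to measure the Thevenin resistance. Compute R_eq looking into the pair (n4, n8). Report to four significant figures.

R_eq = 68.32 Ω

Element admittances at DC:
  Y(R1) = 0.0002907 S between n0,n5
  Y(R2) = 0.0001020 S between n0,n1
  Y(R3) = 0.01109 S between n6,n4
  Y(R4) = 0.005848 S between n4,n1
  Y(R5) = 0.001524 S between n8,n7
  Y(R6) = 0.008130 S between n1,n0
  Y(R7) = 0.6803 S between n7,n5
  Y(R8) = 0.02083 S between n4,n7
  Y(R9) = 0.2160 S between n2,n7
  Y(R10) = 0.005917 S between n3,n4
  Y(R11) = 0.0002119 S between n6,n7
  Y(R12) = 0.02273 S between n2,n8
  Y(R13) = 0.005208 S between n8,n3
  Y(R14) = 0.0004808 S between n2,n0
  Y(R15) = 0.0008065 S between n2,n6
  Y(R16) = 0.4505 S between n1,n3
  Iprobe: injects 0.019 A into n8 (from n4)
Assemble and solve the 8×8 MNA system:
  V(n1)=-0.02396  V(n2)=0.2780  V(n3)=-0.01912  V(n4)=-0.4307  V(n5)=0.2189  V(n6)=-0.3721  V(n7)=0.2190  V(n8)=0.8673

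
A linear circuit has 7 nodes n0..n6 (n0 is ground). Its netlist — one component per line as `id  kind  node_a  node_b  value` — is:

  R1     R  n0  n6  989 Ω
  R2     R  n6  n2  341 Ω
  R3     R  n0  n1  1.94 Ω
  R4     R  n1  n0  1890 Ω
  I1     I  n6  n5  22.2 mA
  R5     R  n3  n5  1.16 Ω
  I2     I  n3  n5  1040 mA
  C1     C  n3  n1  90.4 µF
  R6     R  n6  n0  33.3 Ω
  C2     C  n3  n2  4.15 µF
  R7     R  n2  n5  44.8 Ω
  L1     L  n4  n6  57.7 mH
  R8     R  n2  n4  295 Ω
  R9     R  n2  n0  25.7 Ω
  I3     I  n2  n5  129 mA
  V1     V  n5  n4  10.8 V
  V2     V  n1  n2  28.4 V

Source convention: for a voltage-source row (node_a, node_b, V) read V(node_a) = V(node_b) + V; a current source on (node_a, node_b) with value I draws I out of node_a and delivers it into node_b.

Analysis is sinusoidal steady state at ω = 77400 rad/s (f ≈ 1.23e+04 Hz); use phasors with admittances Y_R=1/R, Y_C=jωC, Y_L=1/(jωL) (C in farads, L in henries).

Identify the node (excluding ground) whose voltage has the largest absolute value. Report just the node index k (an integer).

2

Apply KCL at each of the 6 non-ground nodes and solve the resulting linear system.
Node n1: branches {R3, R4, C1, V2} → V_1 = 2.155-0.002340j
Node n2: branches {R2, C2, R7, R8, R9, I3, V2} → V_2 = -26.25-0.002340j
Node n3: branches {R5, I2, C1, C2} → V_3 = 0.9077+0.06949j
Node n4: branches {L1, R8, V1} → V_4 = -9.296+0.06580j
Node n5: branches {I1, R5, I2, R7, I3, V1} → V_5 = 1.504+0.06580j
Node n6: branches {R1, R2, I1, R6, L1} → V_6 = -2.919+0.04183j
Source currents: i(V1)=0.05746+0.001659j, i(V2)=-1.614-8.724j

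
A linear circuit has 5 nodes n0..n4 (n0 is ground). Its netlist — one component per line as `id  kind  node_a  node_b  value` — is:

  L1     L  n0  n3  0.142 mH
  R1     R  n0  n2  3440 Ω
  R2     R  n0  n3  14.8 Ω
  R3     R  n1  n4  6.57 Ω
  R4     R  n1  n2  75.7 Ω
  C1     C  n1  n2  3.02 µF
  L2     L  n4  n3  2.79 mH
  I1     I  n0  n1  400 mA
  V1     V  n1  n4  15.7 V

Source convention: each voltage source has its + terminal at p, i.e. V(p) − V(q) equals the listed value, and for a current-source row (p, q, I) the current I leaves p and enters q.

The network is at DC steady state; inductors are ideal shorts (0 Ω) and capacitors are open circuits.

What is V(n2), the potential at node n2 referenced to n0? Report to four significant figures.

15.36 V

Apply KCL at each of the 4 non-ground nodes and solve the resulting linear system.
Node n1: branches {R3, R4, C1, I1, V1} → V_1 = 15.70
Node n2: branches {R1, R4, C1} → V_2 = 15.36
Node n3: branches {L1, R2, L2} → V_3 = 0.000
Node n4: branches {R3, L2, V1} → V_4 = 0.000
Source currents: i(L1)=-0.3955, i(L2)=0.3955, i(V1)=-1.994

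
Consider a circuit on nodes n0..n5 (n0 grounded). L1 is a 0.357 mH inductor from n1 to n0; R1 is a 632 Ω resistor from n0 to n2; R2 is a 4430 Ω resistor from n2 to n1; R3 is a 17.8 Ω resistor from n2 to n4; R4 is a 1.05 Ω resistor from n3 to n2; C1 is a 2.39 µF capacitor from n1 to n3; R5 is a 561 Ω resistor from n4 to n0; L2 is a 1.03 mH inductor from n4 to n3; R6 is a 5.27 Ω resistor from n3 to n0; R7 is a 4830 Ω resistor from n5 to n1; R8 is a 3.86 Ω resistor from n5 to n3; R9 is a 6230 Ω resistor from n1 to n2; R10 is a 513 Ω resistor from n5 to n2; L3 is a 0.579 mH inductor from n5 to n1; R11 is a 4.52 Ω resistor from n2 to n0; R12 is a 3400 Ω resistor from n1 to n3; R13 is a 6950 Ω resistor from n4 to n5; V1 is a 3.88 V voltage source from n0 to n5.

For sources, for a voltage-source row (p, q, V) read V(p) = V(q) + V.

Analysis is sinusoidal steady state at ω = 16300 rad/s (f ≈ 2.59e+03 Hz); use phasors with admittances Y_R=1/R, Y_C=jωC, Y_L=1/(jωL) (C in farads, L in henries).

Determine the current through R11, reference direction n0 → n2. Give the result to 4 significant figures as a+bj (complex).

Apply KCL at each of the 5 non-ground nodes and solve the resulting linear system.
Node n1: branches {L1, R2, C1, R7, R9, L3, R12} → V_1 = -1.461-0.002859j
Node n2: branches {R1, R2, R3, R4, R9, R10, R11} → V_2 = -1.305+0.01179j
Node n3: branches {R4, C1, L2, R6, R8, R12} → V_3 = -1.597+0.005187j
Node n4: branches {R3, R5, L2, R13} → V_4 = -1.442+0.1710j
Node n5: branches {R7, R8, R10, L3, R13, V1} → V_5 = -3.880+0.000j
Source currents: i(V1)=-0.5970+0.2549j

0.2888-0.002608j A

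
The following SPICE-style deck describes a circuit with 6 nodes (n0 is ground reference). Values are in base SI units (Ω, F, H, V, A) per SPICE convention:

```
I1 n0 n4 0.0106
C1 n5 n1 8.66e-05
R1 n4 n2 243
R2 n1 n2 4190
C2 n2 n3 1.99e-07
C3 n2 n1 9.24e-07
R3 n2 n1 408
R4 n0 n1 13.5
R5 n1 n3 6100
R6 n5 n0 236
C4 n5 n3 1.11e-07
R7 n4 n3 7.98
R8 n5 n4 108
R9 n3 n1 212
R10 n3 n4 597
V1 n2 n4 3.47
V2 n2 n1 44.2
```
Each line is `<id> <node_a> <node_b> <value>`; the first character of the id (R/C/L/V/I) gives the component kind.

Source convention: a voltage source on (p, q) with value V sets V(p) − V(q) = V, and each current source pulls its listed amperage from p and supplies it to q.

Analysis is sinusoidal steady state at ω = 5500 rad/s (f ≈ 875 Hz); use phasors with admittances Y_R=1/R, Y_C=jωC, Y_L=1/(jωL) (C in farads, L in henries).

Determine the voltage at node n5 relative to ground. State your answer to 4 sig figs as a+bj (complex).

Element admittances at ω=5500 rad/s:
  I1: injects 0.0106 A into n4 (from n0)
  Y(C1) = 0.000+0.4763j S between n5,n1
  Y(R1) = 0.004115+0.000j S between n4,n2
  Y(R2) = 0.0002387+0.000j S between n1,n2
  Y(C2) = 0.000+0.001094j S between n2,n3
  Y(C3) = 0.000+0.005082j S between n2,n1
  Y(R3) = 0.002451+0.000j S between n2,n1
  Y(R4) = 0.07407+0.000j S between n0,n1
  Y(R5) = 0.0001639+0.000j S between n1,n3
  Y(R6) = 0.004237+0.000j S between n5,n0
  Y(C4) = 0.000+0.0006105j S between n5,n3
  Y(R7) = 0.1253+0.000j S between n4,n3
  Y(R8) = 0.009259+0.000j S between n5,n4
  Y(R9) = 0.004717+0.000j S between n3,n1
  Y(R10) = 0.001675+0.000j S between n3,n4
  V1: constraint V(n2)−V(n4) = 3.47
  V2: constraint V(n2)−V(n1) = 44.2
Assemble and solve the 7×7 MNA system:
  V(n1)=0.1315+0.04262j  V(n2)=44.33+0.04262j  V(n3)=39.36-0.09734j  V(n4)=40.86+0.04262j  V(n5)=0.2036-0.7451j
  i(V1)=0.5428+0.02507j  i(V2)=-0.6758-0.2551j

0.2036-0.7451j V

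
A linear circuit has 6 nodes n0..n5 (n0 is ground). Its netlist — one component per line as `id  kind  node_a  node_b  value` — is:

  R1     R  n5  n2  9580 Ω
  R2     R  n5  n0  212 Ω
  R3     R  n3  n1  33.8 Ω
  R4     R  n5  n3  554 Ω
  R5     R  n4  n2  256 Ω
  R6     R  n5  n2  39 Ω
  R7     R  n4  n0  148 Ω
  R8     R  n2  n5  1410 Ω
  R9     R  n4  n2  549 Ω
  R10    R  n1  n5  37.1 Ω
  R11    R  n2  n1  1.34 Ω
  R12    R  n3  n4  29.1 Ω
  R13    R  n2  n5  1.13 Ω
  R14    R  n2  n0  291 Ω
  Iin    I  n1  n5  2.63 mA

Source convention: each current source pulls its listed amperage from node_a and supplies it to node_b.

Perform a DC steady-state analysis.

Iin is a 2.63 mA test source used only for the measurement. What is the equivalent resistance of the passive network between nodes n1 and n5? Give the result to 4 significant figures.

MNA unknowns: 5 node voltages V₁..V_5
R1: Y=0.0001044 on G[5,2]
R2: Y=0.004717 on G[5,0]
R3: Y=0.02959 on G[3,1]
R4: Y=0.001805 on G[5,3]
R5: Y=0.003906 on G[4,2]
R6: Y=0.02564 on G[5,2]
R7: Y=0.006757 on G[4,0]
R8: Y=0.0007092 on G[2,5]
R9: Y=0.001821 on G[4,2]
R10: Y=0.02695 on G[1,5]
R11: Y=0.7463 on G[2,1]
R12: Y=0.03436 on G[3,4]
R13: Y=0.8850 on G[2,5]
R14: Y=0.003436 on G[2,0]
Iin: z[1]−=0.00263, z[5]+=0.00263
solve → V1=-0.003377, V2=-0.0001083, V3=-0.002361, V4=-0.001745, V5=0.002578

R_eq = 2.264 Ω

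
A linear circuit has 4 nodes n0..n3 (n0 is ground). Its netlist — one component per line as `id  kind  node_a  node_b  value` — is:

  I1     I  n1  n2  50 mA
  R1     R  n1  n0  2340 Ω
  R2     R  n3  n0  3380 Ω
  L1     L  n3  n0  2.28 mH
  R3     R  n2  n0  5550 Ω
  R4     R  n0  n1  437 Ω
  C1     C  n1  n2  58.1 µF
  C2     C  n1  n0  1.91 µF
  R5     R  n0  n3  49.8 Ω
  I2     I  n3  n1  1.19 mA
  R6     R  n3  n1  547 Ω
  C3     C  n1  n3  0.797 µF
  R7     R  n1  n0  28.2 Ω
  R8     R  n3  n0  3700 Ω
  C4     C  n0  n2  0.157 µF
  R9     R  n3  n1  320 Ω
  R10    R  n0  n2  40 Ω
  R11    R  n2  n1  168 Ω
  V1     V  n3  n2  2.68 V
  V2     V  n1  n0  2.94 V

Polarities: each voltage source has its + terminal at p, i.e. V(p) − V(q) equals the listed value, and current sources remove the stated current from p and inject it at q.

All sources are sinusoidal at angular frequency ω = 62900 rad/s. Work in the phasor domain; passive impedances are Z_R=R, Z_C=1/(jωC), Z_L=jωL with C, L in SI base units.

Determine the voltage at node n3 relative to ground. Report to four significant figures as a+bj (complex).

Apply KCL at each of the 3 non-ground nodes and solve the resulting linear system.
Node n1: branches {I1, R1, R4, C1, C2, I2, R6, C3, R7, R9, R11, V2} → V_1 = 2.940+0.000j
Node n2: branches {I1, R3, C1, C4, R10, R11, V1} → V_2 = 2.906+0.04116j
Node n3: branches {R2, L1, R5, I2, R6, C3, R8, R9, V1} → V_3 = 5.586+0.04116j
Source currents: i(V1)=-0.1278-0.09474j, i(V2)=-0.3006-0.3448j

5.586+0.04116j V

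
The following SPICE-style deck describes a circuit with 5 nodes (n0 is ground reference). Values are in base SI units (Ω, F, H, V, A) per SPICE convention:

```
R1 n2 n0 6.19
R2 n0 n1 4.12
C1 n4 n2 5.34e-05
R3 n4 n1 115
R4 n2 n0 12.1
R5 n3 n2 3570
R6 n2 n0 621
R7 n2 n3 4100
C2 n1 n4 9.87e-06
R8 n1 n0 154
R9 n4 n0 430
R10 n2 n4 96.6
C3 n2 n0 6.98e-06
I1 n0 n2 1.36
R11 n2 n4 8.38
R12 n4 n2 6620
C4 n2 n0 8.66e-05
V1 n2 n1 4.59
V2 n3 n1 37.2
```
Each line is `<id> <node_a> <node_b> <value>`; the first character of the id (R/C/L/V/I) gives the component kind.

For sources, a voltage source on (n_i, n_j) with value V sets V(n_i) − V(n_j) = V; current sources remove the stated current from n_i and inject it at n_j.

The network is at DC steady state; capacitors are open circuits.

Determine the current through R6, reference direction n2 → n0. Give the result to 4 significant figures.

0.008110 A

MNA unknowns: 4 node voltages V₁..V_4 plus 2 source currents (V1, V2)
R1: Y=0.1616 on G[2,0]
R2: Y=0.2427 on G[0,1]
C1: Y=0.000 on G[4,2]
R3: Y=0.008696 on G[4,1]
R4: Y=0.08264 on G[2,0]
R5: Y=0.0002801 on G[3,2]
R6: Y=0.001610 on G[2,0]
R7: Y=0.0002439 on G[2,3]
C2: Y=0.000 on G[1,4]
R8: Y=0.006494 on G[1,0]
R9: Y=0.002326 on G[4,0]
R10: Y=0.01035 on G[2,4]
C3: Y=0.000 on G[2,0]
I1: z[0]−=1.36, z[2]+=1.36
R11: Y=0.1193 on G[2,4]
R12: Y=0.0001511 on G[4,2]
C4: Y=0.000 on G[2,0]
V1: row V2−V1=4.59, i_V1 at 2,1
V2: row V3−V1=37.2, i_V2 at 3,1
solve → V1=0.4462, V2=5.036, V3=37.65, V4=4.670
aux → i_V1=0.09157, i_V2=-0.01709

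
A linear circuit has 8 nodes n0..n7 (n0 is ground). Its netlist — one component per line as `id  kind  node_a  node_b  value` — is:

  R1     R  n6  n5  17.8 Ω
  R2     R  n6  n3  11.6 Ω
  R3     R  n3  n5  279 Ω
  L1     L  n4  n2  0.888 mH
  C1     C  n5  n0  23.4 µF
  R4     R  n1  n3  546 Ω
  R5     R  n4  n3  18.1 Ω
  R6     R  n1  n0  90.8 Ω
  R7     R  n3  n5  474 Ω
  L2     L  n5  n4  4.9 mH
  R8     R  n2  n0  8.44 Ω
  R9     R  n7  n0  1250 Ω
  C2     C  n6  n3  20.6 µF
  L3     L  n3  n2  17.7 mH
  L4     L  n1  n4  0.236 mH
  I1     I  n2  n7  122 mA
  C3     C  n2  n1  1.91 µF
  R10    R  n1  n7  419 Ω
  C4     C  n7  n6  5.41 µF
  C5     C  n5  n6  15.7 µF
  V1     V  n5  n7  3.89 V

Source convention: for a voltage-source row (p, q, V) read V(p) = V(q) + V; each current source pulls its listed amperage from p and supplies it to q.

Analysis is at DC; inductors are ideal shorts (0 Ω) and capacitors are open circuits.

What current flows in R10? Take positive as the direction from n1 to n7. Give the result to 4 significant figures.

MNA unknowns: 7 node voltages V₁..V_7 plus 5 source currents (L1, L2, L3, L4, V1)
R1: Y=0.05618 on G[6,5]
R2: Y=0.08621 on G[6,3]
R3: Y=0.003584 on G[3,5]
L1: row V4−V2=0, i_L1 at 4,2
C1: Y=0.000 on G[5,0]
R4: Y=0.001832 on G[1,3]
R5: Y=0.05525 on G[4,3]
R6: Y=0.01101 on G[1,0]
R7: Y=0.002110 on G[3,5]
L2: row V5−V4=0, i_L2 at 5,4
R8: Y=0.1185 on G[2,0]
R9: Y=0.0008000 on G[7,0]
C2: Y=0.000 on G[6,3]
L3: row V3−V2=0, i_L3 at 3,2
L4: row V1−V4=0, i_L4 at 1,4
I1: z[2]−=0.122, z[7]+=0.122
C3: Y=0.000 on G[2,1]
R10: Y=0.002387 on G[1,7]
C4: Y=0.000 on G[7,6]
C5: Y=0.000 on G[5,6]
V1: row V5−V7=3.89, i_V1 at 5,7
solve → V1=0.02388, V2=0.02388, V3=0.02388, V4=0.02388, V5=0.02388, V6=0.02388, V7=-3.866
aux → i_L1=0.1248, i_L2=0.1344, i_L3=0.000, i_L4=-0.009547, i_V1=-0.1344

0.009284 A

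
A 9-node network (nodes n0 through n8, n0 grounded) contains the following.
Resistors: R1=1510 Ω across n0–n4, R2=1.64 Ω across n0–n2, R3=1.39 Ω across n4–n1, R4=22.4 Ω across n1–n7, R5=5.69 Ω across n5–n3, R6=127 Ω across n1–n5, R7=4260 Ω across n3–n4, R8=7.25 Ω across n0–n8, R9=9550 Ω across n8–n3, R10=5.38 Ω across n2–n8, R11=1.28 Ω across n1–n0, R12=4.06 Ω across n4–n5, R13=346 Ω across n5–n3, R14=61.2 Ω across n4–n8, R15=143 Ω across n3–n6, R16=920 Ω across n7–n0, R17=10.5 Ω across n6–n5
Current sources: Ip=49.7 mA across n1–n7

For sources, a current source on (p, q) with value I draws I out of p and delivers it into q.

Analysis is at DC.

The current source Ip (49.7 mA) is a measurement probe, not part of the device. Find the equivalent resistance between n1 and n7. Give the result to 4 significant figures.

R_eq = 21.87 Ω

Apply KCL at each of the 8 non-ground nodes and solve the resulting linear system.
Node n1: branches {R3, R4, R6, R11, Ip} → V_1 = -0.001480
Node n2: branches {R2, R10} → V_2 = -1.874e-05
Node n3: branches {R5, R7, R9, R13, R15} → V_3 = -0.001447
Node n4: branches {R1, R3, R7, R12, R14} → V_4 = -0.001448
Node n5: branches {R5, R6, R12, R13, R17} → V_5 = -0.001448
Node n6: branches {R15, R17} → V_6 = -0.001448
Node n7: branches {R4, R16, Ip} → V_7 = 1.085
Node n8: branches {R8, R9, R10, R14} → V_8 = -8.021e-05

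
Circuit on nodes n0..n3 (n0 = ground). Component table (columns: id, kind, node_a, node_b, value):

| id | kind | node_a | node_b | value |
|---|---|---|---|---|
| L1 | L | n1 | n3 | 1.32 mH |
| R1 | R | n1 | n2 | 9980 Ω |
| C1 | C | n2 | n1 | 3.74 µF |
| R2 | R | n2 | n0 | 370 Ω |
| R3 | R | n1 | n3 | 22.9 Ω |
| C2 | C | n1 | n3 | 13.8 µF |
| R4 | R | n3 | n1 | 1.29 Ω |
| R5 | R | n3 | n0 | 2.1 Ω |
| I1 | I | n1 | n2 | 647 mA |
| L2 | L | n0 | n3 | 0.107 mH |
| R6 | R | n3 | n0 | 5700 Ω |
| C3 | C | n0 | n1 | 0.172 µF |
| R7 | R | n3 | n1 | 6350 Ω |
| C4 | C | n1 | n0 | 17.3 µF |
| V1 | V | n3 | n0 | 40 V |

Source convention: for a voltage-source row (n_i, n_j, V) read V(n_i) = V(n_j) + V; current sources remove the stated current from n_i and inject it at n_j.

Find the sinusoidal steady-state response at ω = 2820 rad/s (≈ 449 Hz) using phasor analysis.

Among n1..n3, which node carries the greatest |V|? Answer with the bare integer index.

MNA unknowns: 3 node voltages V₁..V_3 plus 1 source current (V1)
L1: Y=0.000-0.2686j on G[1,3]
R1: Y=0.0001002+0.000j on G[1,2]
C1: Y=0.000+0.01055j on G[2,1]
R2: Y=0.002703+0.000j on G[2,0]
R3: Y=0.04367+0.000j on G[1,3]
C2: Y=0.000+0.03892j on G[1,3]
R4: Y=0.7752+0.000j on G[3,1]
R5: Y=0.4762+0.000j on G[3,0]
I1: z[1]−=0.647, z[2]+=0.647
L2: Y=0.000-3.314j on G[0,3]
R6: Y=0.0001754+0.000j on G[3,0]
C3: Y=0.000+0.0004850j on G[0,1]
R7: Y=0.0001575+0.000j on G[3,1]
C4: Y=0.000+0.04879j on G[1,0]
V1: row V3−V0=40, i_V1 at 3,0
solve → V1=40.30-2.176j, V2=53.49-49.69j, V3=40.00+0.000j
aux → i_V1=-19.31+130.7j

2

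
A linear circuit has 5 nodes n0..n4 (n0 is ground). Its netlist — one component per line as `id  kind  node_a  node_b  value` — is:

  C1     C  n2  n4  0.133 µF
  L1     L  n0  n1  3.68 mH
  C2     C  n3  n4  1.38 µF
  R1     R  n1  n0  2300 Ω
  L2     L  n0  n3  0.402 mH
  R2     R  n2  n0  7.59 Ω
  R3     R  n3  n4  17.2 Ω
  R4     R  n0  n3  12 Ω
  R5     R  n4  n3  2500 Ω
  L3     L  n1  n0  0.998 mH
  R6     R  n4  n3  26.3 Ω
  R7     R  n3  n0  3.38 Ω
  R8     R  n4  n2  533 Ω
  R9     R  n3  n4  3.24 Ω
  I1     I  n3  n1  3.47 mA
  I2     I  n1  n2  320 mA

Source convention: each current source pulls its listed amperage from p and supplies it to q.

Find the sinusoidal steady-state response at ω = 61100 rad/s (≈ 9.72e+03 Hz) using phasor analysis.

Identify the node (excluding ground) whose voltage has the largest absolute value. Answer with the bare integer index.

MNA unknowns: 4 node voltages V₁..V_4
C1: Y=0.000+0.008126j on G[2,4]
L1: Y=0.000-0.004447j on G[0,1]
C2: Y=0.000+0.08432j on G[3,4]
R1: Y=0.0004348+0.000j on G[1,0]
L2: Y=0.000-0.04071j on G[0,3]
R2: Y=0.1318+0.000j on G[2,0]
R3: Y=0.05814+0.000j on G[3,4]
R4: Y=0.08333+0.000j on G[0,3]
R5: Y=0.0004000+0.000j on G[4,3]
L3: Y=0.000-0.01640j on G[1,0]
R6: Y=0.03802+0.000j on G[4,3]
R7: Y=0.2959+0.000j on G[3,0]
R8: Y=0.001876+0.000j on G[4,2]
R9: Y=0.3086+0.000j on G[3,4]
I1: z[3]−=0.00347, z[1]+=0.00347
I2: z[1]−=0.32, z[2]+=0.32
solve → V1=-0.3165-15.18j, V2=2.381-0.1419j, V3=0.002164+0.04954j, V4=0.02629+0.09067j

1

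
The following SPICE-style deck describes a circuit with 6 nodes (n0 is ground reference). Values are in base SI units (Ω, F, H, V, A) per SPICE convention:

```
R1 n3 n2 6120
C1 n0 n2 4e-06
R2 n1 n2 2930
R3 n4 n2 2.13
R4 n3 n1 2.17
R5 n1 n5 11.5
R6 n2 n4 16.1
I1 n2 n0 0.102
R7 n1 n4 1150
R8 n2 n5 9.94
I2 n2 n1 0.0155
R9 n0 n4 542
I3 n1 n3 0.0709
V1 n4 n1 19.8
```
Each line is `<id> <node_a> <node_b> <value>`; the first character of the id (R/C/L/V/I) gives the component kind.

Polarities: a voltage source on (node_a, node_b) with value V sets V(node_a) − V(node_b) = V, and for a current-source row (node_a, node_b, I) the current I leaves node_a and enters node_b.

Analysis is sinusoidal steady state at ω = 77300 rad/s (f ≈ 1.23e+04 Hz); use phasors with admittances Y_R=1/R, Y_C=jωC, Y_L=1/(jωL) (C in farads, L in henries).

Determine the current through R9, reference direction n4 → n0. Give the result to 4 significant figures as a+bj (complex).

Apply KCL at each of the 5 non-ground nodes and solve the resulting linear system.
Node n1: branches {R2, R4, R5, R7, I2, I3, V1} → V_1 = -18.17+0.3385j
Node n2: branches {R1, C1, R2, R3, R6, I1, R8, I2} → V_2 = -0.002020+0.3396j
Node n3: branches {R1, R4, I3} → V_3 = -18.01+0.3385j
Node n4: branches {R3, R6, R7, R9, V1} → V_4 = 1.632+0.3385j
Node n5: branches {R5, R8} → V_5 = -8.424+0.3391j
Source currents: i(V1)=-0.8891-5.088e-05j

0.003012+0.0006246j A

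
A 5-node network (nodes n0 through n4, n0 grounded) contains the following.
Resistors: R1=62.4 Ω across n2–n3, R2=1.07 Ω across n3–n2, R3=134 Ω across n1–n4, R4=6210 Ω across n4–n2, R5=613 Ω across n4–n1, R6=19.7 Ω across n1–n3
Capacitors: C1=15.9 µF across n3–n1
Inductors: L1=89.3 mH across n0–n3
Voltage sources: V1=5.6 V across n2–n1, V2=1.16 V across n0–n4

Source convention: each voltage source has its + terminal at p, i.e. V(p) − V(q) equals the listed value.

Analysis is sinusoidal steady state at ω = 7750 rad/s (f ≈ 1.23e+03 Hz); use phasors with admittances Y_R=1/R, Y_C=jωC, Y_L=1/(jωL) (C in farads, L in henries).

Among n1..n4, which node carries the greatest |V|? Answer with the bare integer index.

2

MNA unknowns: 4 node voltages V₁..V_4 plus 2 source currents (V1, V2)
R1: Y=0.01603+0.000j on G[2,3]
R2: Y=0.9346+0.000j on G[3,2]
C1: Y=0.000+0.1232j on G[3,1]
R3: Y=0.007463+0.000j on G[1,4]
R4: Y=0.0001610+0.000j on G[4,2]
R5: Y=0.001631+0.000j on G[4,1]
R6: Y=0.05076+0.000j on G[1,3]
L1: Y=0.000-0.001445j on G[0,3]
V1: row V2−V1=5.6, i_V1 at 2,1
V2: row V0−V4=1.16, i_V2 at 0,4
solve → V1=-1.255+0.6218j, V2=4.345+0.6218j, V3=3.983-0.01697j, V4=-1.160+0.000j
aux → i_V1=-0.3454-0.6073j, i_V2=-2.452e-05-0.005755j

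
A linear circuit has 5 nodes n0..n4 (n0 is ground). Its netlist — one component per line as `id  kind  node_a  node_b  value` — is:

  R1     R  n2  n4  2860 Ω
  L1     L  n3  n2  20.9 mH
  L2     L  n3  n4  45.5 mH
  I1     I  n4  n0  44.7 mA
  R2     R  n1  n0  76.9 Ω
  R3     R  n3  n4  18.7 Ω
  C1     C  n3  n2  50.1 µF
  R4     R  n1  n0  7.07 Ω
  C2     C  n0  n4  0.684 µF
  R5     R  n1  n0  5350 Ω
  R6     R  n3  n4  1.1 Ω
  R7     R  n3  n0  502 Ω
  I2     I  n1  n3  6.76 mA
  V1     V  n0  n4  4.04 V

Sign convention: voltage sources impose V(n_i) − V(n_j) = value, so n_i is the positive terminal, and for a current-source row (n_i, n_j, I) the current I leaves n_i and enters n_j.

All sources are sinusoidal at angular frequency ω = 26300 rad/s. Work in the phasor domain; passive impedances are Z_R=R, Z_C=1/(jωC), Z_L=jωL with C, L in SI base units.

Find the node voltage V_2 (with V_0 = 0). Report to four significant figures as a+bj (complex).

-4.025+1.737e-05j V

Element admittances at ω=26300 rad/s:
  Y(R1) = 0.0003497+0.000j S between n2,n4
  Y(L1) = 0.000-0.001819j S between n3,n2
  Y(L2) = 0.000-0.0008357j S between n3,n4
  I1: injects 0.0447 A into n0 (from n4)
  Y(R2) = 0.01300+0.000j S between n1,n0
  Y(R3) = 0.05348+0.000j S between n3,n4
  Y(C1) = 0.000+1.318j S between n3,n2
  Y(R4) = 0.1414+0.000j S between n1,n0
  Y(C2) = 0.000+0.01799j S between n0,n4
  Y(R5) = 0.0001869+0.000j S between n1,n0
  Y(R6) = 0.9091+0.000j S between n3,n4
  Y(R7) = 0.001992+0.000j S between n3,n0
  I2: injects 0.00676 A into n3 (from n1)
  V1: constraint V(n0)−V(n4) = 4.04
Assemble and solve the 5×5 MNA system:
  V(n1)=-0.04372+0.000j  V(n2)=-4.025+1.737e-05j  V(n3)=-4.025+1.329e-05j  V(n4)=-4.040+0.000j
  i(V1)=0.02992-0.07268j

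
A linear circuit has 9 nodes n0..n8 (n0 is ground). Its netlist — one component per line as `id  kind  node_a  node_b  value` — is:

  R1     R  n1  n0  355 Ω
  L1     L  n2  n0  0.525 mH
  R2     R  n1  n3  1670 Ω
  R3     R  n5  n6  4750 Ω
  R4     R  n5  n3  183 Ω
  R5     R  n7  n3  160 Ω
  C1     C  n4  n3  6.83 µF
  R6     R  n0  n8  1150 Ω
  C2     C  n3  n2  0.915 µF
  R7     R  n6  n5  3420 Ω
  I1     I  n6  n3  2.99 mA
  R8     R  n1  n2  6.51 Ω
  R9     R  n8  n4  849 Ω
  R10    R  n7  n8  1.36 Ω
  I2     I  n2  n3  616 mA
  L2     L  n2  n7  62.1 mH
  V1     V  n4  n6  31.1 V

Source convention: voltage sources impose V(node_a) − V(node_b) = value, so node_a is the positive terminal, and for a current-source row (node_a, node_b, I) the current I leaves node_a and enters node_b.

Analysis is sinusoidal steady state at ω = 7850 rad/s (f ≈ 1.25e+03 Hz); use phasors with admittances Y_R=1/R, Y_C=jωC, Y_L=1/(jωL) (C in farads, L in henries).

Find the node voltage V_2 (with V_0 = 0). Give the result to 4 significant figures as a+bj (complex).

MNA unknowns: 8 node voltages V₁..V_8 plus 1 source current (V1)
R1: Y=0.002817+0.000j on G[1,0]
L1: Y=0.000-0.2426j on G[2,0]
R2: Y=0.0005988+0.000j on G[1,3]
R3: Y=0.0002105+0.000j on G[5,6]
R4: Y=0.005464+0.000j on G[5,3]
R5: Y=0.006250+0.000j on G[7,3]
C1: Y=0.000+0.05362j on G[4,3]
R6: Y=0.0008696+0.000j on G[0,8]
C2: Y=0.000+0.007183j on G[3,2]
R7: Y=0.0002924+0.000j on G[6,5]
I1: z[6]−=0.00299, z[3]+=0.00299
R8: Y=0.1536+0.000j on G[1,2]
R9: Y=0.001178+0.000j on G[8,4]
R10: Y=0.7353+0.000j on G[7,8]
I2: z[2]−=0.616, z[3]+=0.616
L2: Y=0.000-0.002051j on G[2,7]
V1: row V4−V6=31.1, i_V1 at 4,6
solve → V1=-0.1609-0.5431j, V2=-0.2849-0.1660j, V3=30.89-99.84j, V4=31.39-100.4j, V5=28.31-99.88j, V6=0.2911-100.4j, V7=46.93-77.79j, V8=46.85-77.73j
aux → i_V1=-0.01110-0.0002518j

-0.2849-0.1660j V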